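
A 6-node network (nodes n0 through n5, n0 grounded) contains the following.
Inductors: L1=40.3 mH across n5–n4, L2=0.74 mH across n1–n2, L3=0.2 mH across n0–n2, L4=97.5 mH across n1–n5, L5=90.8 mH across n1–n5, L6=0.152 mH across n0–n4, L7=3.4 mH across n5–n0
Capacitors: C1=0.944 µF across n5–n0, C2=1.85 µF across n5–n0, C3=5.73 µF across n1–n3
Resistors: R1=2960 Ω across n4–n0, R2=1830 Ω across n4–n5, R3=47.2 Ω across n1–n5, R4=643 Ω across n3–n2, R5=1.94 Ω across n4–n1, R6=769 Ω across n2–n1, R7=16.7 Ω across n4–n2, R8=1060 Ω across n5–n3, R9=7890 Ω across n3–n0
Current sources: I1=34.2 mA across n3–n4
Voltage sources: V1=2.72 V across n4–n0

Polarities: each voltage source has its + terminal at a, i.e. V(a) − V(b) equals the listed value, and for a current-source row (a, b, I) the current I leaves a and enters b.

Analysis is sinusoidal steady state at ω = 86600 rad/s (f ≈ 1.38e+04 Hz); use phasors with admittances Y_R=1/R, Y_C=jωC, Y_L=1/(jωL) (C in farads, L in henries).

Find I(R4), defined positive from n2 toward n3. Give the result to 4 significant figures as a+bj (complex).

MNA unknowns: 5 node voltages V₁..V_5 plus 1 source current (V1)
L1: Y=0.000-0.0002865j on G[5,4]
C1: Y=0.000+0.08175j on G[5,0]
L2: Y=0.000-0.01560j on G[1,2]
L3: Y=0.000-0.05774j on G[0,2]
R1: Y=0.0003378+0.000j on G[4,0]
C2: Y=0.000+0.1602j on G[5,0]
R2: Y=0.0005464+0.000j on G[4,5]
L4: Y=0.000-0.0001184j on G[1,5]
R3: Y=0.02119+0.000j on G[1,5]
L5: Y=0.000-0.0001272j on G[1,5]
C3: Y=0.000+0.4962j on G[1,3]
R4: Y=0.001555+0.000j on G[3,2]
I1: z[3]−=0.0342, z[4]+=0.0342
L6: Y=0.000-0.07597j on G[0,4]
R5: Y=0.5155+0.000j on G[4,1]
R6: Y=0.001300+0.000j on G[2,1]
R7: Y=0.05988+0.000j on G[4,2]
R8: Y=0.0009434+0.000j on G[5,3]
R9: Y=0.0001267+0.000j on G[3,0]
L7: Y=0.000-0.003396j on G[5,0]
V1: row V4−V0=2.72, i_V1 at 4,0
solve → V1=2.569+0.02842j, V2=1.463+1.075j, V3=2.571+0.1063j, V4=2.720+0.000j, V5=0.02019-0.2432j
aux → i_V1=-0.1213+0.2863j

-0.001723+0.001507j A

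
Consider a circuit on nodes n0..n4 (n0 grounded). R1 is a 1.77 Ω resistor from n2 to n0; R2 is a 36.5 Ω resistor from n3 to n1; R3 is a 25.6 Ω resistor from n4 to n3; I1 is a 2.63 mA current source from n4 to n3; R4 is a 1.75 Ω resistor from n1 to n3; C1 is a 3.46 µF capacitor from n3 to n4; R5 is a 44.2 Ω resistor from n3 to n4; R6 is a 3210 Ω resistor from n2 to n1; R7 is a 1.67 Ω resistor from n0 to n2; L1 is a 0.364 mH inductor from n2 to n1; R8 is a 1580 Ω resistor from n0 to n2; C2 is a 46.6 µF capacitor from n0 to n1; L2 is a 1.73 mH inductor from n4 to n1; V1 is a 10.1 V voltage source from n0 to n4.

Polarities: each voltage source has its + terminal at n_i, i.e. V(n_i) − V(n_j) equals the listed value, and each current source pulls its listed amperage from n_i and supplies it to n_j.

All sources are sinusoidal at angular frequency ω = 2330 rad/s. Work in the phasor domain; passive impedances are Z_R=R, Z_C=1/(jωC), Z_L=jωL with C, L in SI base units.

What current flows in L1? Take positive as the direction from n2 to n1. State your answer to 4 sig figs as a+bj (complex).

0.6033-2.066j A

Element admittances at ω=2330 rad/s:
  Y(R1) = 0.5650+0.000j S between n2,n0
  Y(R2) = 0.02740+0.000j S between n3,n1
  Y(R3) = 0.03906+0.000j S between n4,n3
  I1: injects 0.00263 A into n3 (from n4)
  Y(R4) = 0.5714+0.000j S between n1,n3
  Y(C1) = 0.000+0.008062j S between n3,n4
  Y(R5) = 0.02262+0.000j S between n3,n4
  Y(R6) = 0.0003115+0.000j S between n2,n1
  Y(R7) = 0.5988+0.000j S between n0,n2
  Y(L1) = 0.000-1.179j S between n2,n1
  Y(R8) = 0.0006329+0.000j S between n0,n2
  Y(C2) = 0.000+0.1086j S between n0,n1
  Y(L2) = 0.000-0.2481j S between n4,n1
  V1: constraint V(n0)−V(n4) = 10.1
Assemble and solve the 5×5 MNA system:
  V(n1)=-2.271+1.263j  V(n2)=-0.5186+1.774j  V(n3)=-2.985+1.058j  V(n4)=-10.10+0.000j
  i(V1)=-0.7410+1.820j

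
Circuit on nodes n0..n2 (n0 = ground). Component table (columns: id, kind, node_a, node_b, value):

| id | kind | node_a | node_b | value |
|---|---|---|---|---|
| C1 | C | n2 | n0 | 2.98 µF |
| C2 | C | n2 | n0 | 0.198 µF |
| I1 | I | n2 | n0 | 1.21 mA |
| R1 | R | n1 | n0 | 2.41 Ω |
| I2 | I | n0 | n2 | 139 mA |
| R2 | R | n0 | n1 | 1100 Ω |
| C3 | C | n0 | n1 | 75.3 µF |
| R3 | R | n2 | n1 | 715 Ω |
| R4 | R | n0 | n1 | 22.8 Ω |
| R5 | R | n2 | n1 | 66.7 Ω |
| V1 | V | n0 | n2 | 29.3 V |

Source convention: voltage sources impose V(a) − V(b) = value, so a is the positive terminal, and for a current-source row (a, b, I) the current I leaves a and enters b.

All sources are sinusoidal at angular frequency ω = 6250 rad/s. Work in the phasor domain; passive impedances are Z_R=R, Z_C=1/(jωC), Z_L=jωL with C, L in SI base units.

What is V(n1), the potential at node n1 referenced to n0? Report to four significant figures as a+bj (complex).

-0.5102+0.5043j V

Element admittances at ω=6250 rad/s:
  Y(C1) = 0.000+0.01862j S between n2,n0
  Y(C2) = 0.000+0.001238j S between n2,n0
  I1: injects 0.00121 A into n0 (from n2)
  Y(R1) = 0.4149+0.000j S between n1,n0
  I2: injects 0.139 A into n2 (from n0)
  Y(R2) = 0.0009091+0.000j S between n0,n1
  Y(C3) = 0.000+0.4706j S between n0,n1
  Y(R3) = 0.001399+0.000j S between n2,n1
  Y(R4) = 0.04386+0.000j S between n0,n1
  Y(R5) = 0.01499+0.000j S between n2,n1
  V1: constraint V(n0)−V(n2) = 29.3
Assemble and solve the 3×3 MNA system:
  V(n1)=-0.5102+0.5043j  V(n2)=-29.30+0.000j
  i(V1)=-0.6097-0.5902j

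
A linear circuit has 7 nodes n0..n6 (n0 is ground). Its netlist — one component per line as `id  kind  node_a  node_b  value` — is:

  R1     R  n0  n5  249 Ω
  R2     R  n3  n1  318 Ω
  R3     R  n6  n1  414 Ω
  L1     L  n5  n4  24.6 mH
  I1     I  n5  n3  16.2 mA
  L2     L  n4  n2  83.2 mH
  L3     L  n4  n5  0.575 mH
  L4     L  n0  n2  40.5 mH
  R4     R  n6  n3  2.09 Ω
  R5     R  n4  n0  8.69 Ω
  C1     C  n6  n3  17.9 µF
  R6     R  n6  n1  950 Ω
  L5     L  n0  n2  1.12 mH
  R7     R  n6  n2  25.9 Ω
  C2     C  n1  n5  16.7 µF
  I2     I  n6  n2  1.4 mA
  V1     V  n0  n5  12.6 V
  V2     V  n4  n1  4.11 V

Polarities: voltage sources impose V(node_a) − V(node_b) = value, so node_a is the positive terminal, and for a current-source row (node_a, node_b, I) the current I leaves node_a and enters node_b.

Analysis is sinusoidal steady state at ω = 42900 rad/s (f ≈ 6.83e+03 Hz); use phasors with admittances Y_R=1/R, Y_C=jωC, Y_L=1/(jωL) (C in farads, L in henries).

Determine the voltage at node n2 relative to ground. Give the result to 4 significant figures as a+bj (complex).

Apply KCL at each of the 6 non-ground nodes and solve the resulting linear system.
Node n1: branches {R2, R3, R6, C2, V2} → V_1 = -12.11-1.465j
Node n2: branches {L2, L4, L5, R7, I2} → V_2 = -0.3536-2.433j
Node n3: branches {R2, I1, R4, C1} → V_3 = -1.752-2.276j
Node n4: branches {L1, L2, L3, R5, V2} → V_4 = -7.999-1.465j
Node n5: branches {R1, L1, I1, L3, C2, V1} → V_5 = -12.60+0.000j
Node n6: branches {R3, R4, C1, R6, R7, I2} → V_6 = -1.745-2.293j
Source currents: i(V1)=-1.023-0.1610j, i(V2)=0.9810+0.3573j

-0.3536-2.433j V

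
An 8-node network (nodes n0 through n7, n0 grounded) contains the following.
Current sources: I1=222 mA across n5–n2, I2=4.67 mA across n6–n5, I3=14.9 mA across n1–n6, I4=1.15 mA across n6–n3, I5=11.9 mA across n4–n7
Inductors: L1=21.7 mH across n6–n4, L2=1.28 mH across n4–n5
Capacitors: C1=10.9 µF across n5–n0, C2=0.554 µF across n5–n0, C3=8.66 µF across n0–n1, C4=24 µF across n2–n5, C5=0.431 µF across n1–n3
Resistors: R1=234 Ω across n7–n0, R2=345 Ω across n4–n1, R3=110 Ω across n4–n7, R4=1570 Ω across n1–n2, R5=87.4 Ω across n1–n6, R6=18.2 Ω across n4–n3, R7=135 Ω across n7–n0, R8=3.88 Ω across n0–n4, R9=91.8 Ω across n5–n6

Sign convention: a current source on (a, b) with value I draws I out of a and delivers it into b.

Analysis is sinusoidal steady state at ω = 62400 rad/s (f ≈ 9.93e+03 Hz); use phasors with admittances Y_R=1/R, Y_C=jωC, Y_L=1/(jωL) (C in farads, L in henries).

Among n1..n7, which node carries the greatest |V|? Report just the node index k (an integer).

7

MNA unknowns: 7 node voltages V₁..V_7
I1: z[5]−=0.222, z[2]+=0.222
L1: Y=0.000-0.0007385j on G[6,4]
C1: Y=0.000+0.6802j on G[5,0]
R1: Y=0.004274+0.000j on G[7,0]
I2: z[6]−=0.00467, z[5]+=0.00467
R2: Y=0.002899+0.000j on G[4,1]
R3: Y=0.009091+0.000j on G[4,7]
I3: z[1]−=0.0149, z[6]+=0.0149
C2: Y=0.000+0.03457j on G[5,0]
R4: Y=0.0006369+0.000j on G[1,2]
R5: Y=0.01144+0.000j on G[1,6]
R6: Y=0.05495+0.000j on G[4,3]
C3: Y=0.000+0.5404j on G[0,1]
R7: Y=0.007407+0.000j on G[7,0]
C4: Y=0.000+1.498j on G[2,5]
R8: Y=0.2577+0.000j on G[0,4]
I4: z[6]−=0.00115, z[3]+=0.00115
L2: Y=0.000-0.01252j on G[4,5]
R9: Y=0.01089+0.000j on G[5,6]
C5: Y=0.000+0.02689j on G[1,3]
I5: z[4]−=0.0119, z[7]+=0.0119
solve → V1=-0.0007714+0.01831j, V2=0.001116-0.1611j, V3=-0.009468+0.003016j, V4=-0.02291-0.001240j, V5=0.001039-0.01291j, V6=0.4060+0.01727j, V7=0.5629-0.0005429j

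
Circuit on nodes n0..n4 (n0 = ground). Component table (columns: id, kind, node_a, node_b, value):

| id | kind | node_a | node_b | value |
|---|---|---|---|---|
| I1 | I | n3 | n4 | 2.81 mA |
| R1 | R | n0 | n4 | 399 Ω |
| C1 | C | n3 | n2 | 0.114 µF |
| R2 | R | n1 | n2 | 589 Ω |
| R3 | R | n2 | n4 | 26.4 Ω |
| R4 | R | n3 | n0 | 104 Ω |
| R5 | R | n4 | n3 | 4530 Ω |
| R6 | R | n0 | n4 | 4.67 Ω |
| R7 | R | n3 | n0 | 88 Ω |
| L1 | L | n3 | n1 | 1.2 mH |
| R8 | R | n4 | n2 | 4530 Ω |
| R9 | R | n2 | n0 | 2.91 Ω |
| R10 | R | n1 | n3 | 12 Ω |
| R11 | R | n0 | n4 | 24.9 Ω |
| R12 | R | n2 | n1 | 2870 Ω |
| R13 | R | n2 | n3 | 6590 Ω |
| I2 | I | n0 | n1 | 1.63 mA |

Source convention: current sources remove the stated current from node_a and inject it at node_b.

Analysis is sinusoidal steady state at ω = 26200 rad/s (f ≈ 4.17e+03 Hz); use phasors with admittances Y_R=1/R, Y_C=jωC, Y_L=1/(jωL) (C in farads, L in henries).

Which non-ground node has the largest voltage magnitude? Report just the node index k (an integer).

Element admittances at ω=26200 rad/s:
  I1: injects 0.00281 A into n4 (from n3)
  Y(R1) = 0.002506+0.000j S between n0,n4
  Y(C1) = 0.000+0.002987j S between n3,n2
  Y(R2) = 0.001698+0.000j S between n1,n2
  Y(R3) = 0.03788+0.000j S between n2,n4
  Y(R4) = 0.009615+0.000j S between n3,n0
  Y(R5) = 0.0002208+0.000j S between n4,n3
  Y(R6) = 0.2141+0.000j S between n0,n4
  Y(R7) = 0.01136+0.000j S between n3,n0
  Y(L1) = 0.000-0.03181j S between n3,n1
  Y(R8) = 0.0002208+0.000j S between n4,n2
  Y(R9) = 0.3436+0.000j S between n2,n0
  Y(R10) = 0.08333+0.000j S between n1,n3
  Y(R11) = 0.04016+0.000j S between n0,n4
  Y(R12) = 0.0003484+0.000j S between n2,n1
  Y(R13) = 0.0001517+0.000j S between n2,n3
  I2: injects 0.00163 A into n1 (from n0)
Assemble and solve the 4×4 MNA system:
  V(n1)=-0.03313+0.01252j  V(n2)=0.0007040-0.0003373j  V(n3)=-0.05103+0.006002j  V(n4)=0.009574-3.905e-05j

3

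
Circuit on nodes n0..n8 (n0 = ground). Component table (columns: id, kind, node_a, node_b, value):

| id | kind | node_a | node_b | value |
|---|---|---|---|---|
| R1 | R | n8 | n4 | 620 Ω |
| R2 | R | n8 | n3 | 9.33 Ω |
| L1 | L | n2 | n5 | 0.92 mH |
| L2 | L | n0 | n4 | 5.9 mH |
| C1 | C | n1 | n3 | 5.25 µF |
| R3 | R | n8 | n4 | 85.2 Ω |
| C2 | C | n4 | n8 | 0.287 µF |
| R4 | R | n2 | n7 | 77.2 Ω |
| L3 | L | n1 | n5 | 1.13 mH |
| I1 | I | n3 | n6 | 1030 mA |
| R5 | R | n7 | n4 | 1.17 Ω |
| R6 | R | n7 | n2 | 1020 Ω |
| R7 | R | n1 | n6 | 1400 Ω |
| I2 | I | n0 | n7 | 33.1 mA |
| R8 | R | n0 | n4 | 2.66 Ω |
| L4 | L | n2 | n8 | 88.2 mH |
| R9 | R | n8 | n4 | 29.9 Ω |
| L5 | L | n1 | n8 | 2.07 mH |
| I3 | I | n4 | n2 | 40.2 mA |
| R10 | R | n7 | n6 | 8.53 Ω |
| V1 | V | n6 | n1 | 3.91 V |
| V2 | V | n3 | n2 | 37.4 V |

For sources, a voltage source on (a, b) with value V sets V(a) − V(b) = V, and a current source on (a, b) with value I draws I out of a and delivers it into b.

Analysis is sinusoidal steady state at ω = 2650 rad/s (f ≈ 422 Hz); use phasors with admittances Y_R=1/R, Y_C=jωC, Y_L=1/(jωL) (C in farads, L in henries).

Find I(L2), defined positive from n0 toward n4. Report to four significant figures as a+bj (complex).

-0.0009311+0.005473j A

Apply KCL at each of the 8 non-ground nodes and solve the resulting linear system.
Node n1: branches {C1, L3, R7, L5, V1} → V_1 = -4.995-0.8628j
Node n2: branches {L1, R4, R6, L4, I3, V2} → V_2 = -15.00-14.32j
Node n3: branches {R2, C1, I1, V2} → V_3 = 22.40-14.32j
Node n4: branches {R1, L2, R3, C2, R5, R8, R9, I3} → V_4 = 0.08557+0.01456j
Node n5: branches {L1, L3} → V_5 = -10.51-8.279j
Node n6: branches {I1, R7, R10, V1} → V_6 = -1.085-0.8628j
Node n7: branches {R4, R5, R6, I2, R10} → V_7 = -0.2333-0.2923j
Node n8: branches {R1, R2, R3, C2, L4, R9, L5} → V_8 = 7.564+5.498j
Source currents: i(V1)=1.127+0.06688j, i(V2)=-2.807+1.743j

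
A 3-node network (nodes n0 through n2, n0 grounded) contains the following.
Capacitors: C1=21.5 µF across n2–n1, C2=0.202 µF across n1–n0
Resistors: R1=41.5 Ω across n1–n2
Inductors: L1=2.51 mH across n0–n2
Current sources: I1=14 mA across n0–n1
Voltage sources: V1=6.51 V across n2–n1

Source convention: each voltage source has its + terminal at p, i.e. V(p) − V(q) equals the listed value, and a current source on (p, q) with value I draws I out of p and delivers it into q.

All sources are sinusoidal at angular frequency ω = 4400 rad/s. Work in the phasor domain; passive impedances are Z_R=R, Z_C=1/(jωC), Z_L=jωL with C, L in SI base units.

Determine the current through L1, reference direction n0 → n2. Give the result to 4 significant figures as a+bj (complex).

-0.01414-0.005843j A

Element admittances at ω=4400 rad/s:
  Y(C1) = 0.000+0.09460j S between n2,n1
  Y(R1) = 0.02410+0.000j S between n1,n2
  Y(L1) = 0.000-0.09055j S between n0,n2
  I1: injects 0.014 A into n1 (from n0)
  Y(C2) = 0.000+0.0008888j S between n1,n0
  V1: constraint V(n2)−V(n1) = 6.51
Assemble and solve the 3×3 MNA system:
  V(n1)=-6.575+0.1561j  V(n2)=-0.06454+0.1561j
  i(V1)=-0.1710-0.6217j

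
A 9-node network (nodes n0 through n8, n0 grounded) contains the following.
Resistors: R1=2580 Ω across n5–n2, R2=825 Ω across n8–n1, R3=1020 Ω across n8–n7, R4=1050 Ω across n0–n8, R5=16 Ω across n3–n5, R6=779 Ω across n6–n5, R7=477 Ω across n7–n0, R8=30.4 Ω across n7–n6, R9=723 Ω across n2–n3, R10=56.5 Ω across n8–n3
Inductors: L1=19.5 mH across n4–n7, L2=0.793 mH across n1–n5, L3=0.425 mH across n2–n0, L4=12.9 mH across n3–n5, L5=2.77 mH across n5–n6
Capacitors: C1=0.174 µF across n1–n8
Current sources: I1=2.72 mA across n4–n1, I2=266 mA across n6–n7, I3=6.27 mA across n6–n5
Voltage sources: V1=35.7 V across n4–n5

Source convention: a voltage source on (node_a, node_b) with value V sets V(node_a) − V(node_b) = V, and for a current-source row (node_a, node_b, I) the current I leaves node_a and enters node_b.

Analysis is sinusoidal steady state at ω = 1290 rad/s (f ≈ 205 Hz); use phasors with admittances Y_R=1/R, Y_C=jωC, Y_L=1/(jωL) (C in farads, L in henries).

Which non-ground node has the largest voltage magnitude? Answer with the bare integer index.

Apply KCL at each of the 8 non-ground nodes and solve the resulting linear system.
Node n1: branches {R2, L2, C1, I1} → V_1 = -10.73+5.548j
Node n2: branches {R1, L3, R9} → V_2 = -0.005489-0.01002j
Node n3: branches {R5, L4, R9, R10} → V_3 = -10.21+5.673j
Node n4: branches {L1, I1, V1} → V_4 = 24.97+5.542j
Node n5: branches {R1, L2, R5, L4, R6, L5, I3, V1} → V_5 = -10.73+5.542j
Node n6: branches {R6, L5, R8, I2, I3} → V_6 = -9.073+7.117j
Node n7: branches {L1, R3, R7, R8, I2} → V_7 = 12.67-6.952j
Node n8: branches {R2, R3, C1, R4, R10} → V_8 = -8.704+4.790j
Source currents: i(V1)=-0.4994+0.4889j

4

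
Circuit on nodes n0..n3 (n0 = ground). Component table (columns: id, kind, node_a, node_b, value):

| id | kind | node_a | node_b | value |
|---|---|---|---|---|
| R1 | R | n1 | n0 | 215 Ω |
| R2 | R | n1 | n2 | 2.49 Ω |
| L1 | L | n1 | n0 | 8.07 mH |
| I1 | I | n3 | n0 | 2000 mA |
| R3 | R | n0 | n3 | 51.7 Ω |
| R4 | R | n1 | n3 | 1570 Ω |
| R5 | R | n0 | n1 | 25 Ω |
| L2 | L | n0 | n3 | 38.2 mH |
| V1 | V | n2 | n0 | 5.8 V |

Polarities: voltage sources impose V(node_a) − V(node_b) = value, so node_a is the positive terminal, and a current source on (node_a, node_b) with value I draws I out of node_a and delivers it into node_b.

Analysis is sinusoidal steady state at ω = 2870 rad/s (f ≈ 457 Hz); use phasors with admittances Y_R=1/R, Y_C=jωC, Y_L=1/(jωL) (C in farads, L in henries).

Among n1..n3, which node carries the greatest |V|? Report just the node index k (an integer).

MNA unknowns: 3 node voltages V₁..V_3 plus 1 source current (V1)
R1: Y=0.004651+0.000j on G[1,0]
R2: Y=0.4016+0.000j on G[1,2]
L1: Y=0.000-0.04318j on G[1,0]
I1: z[3]−=2, z[0]+=2
R3: Y=0.01934+0.000j on G[0,3]
R4: Y=0.0006369+0.000j on G[1,3]
R5: Y=0.04000+0.000j on G[0,1]
L2: Y=0.000-0.009121j on G[0,3]
V1: row V2−V0=5.8, i_V1 at 2,0
solve → V1=5.052+0.4343j, V2=5.800+0.000j, V3=-82.71-37.75j
aux → i_V1=-0.3002+0.1744j

3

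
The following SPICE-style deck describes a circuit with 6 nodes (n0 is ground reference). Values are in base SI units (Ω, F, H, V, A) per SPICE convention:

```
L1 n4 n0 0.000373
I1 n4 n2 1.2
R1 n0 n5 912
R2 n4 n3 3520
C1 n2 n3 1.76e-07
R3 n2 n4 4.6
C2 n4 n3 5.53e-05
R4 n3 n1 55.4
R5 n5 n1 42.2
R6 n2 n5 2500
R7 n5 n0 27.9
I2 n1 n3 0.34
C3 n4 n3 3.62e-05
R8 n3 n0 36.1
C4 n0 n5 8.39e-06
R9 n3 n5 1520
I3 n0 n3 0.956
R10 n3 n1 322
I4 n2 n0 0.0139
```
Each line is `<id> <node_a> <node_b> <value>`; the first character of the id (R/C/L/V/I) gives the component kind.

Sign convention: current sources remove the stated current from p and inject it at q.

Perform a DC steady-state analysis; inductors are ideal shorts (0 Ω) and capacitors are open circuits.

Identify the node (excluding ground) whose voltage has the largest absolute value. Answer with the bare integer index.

MNA unknowns: 5 node voltages V₁..V_5 plus 1 source current (L1)
L1: row V4−V0=0, i_L1 at 4,0
I1: z[4]−=1.2, z[2]+=1.2
R1: Y=0.001096 on G[0,5]
R2: Y=0.0002841 on G[4,3]
C1: Y=0.000 on G[2,3]
R3: Y=0.2174 on G[2,4]
C2: Y=0.000 on G[4,3]
R4: Y=0.01805 on G[3,1]
R5: Y=0.02370 on G[5,1]
R6: Y=0.0004000 on G[2,5]
R7: Y=0.03584 on G[5,0]
I2: z[1]−=0.34, z[3]+=0.34
C3: Y=0.000 on G[4,3]
R8: Y=0.02770 on G[3,0]
C4: Y=0.000 on G[0,5]
R9: Y=0.0006579 on G[3,5]
I3: z[0]−=0.956, z[3]+=0.956
R10: Y=0.003106 on G[3,1]
I4: z[2]−=0.0139, z[0]+=0.0139
solve → V1=8.215, V2=5.452, V3=29.56, V4=0.000, V5=3.506
aux → i_L1=-0.006280

3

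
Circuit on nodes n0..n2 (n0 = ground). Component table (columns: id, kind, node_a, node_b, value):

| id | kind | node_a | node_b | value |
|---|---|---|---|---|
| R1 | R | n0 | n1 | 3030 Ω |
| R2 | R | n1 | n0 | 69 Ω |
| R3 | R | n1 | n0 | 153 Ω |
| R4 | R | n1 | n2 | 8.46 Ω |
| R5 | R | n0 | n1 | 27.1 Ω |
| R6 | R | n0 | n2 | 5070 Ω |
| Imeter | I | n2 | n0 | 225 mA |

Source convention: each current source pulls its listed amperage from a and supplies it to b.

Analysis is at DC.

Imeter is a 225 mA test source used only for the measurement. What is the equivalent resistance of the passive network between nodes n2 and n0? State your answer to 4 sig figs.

Element admittances at DC:
  Y(R1) = 0.0003300 S between n0,n1
  Y(R2) = 0.01449 S between n1,n0
  Y(R3) = 0.006536 S between n1,n0
  Y(R4) = 0.1182 S between n1,n2
  Y(R5) = 0.03690 S between n0,n1
  Y(R6) = 0.0001972 S between n0,n2
  Imeter: injects 0.225 A into n0 (from n2)
Assemble and solve the 2×2 MNA system:
  V(n1)=-3.843  V(n2)=-5.737

R_eq = 25.50 Ω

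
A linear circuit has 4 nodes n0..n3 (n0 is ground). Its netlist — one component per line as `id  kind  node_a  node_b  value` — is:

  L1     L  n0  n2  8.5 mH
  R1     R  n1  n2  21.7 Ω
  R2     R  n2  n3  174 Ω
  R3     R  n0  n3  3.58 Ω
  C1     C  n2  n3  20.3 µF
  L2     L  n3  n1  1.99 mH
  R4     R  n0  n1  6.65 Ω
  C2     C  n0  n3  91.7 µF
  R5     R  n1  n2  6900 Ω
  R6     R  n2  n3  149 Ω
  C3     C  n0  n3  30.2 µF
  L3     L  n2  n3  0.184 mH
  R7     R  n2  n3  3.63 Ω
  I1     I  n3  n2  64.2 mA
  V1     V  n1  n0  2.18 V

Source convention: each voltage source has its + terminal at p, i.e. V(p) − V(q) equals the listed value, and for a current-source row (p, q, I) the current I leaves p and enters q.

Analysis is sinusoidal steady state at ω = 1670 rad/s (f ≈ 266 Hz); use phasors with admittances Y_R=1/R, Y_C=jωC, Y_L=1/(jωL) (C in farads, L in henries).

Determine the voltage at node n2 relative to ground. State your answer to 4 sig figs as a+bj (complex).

1.028-1.414j V

Apply KCL at each of the 3 non-ground nodes and solve the resulting linear system.
Node n1: branches {R1, L2, R4, R5, V1} → V_1 = 2.180+0.000j
Node n2: branches {L1, R1, R2, C1, R5, R6, L3, R7, I1} → V_2 = 1.028-1.414j
Node n3: branches {R2, R3, C1, L2, C2, R6, C3, L3, R7, I1} → V_3 = 1.064-1.484j
Source currents: i(V1)=-0.8277+0.2703j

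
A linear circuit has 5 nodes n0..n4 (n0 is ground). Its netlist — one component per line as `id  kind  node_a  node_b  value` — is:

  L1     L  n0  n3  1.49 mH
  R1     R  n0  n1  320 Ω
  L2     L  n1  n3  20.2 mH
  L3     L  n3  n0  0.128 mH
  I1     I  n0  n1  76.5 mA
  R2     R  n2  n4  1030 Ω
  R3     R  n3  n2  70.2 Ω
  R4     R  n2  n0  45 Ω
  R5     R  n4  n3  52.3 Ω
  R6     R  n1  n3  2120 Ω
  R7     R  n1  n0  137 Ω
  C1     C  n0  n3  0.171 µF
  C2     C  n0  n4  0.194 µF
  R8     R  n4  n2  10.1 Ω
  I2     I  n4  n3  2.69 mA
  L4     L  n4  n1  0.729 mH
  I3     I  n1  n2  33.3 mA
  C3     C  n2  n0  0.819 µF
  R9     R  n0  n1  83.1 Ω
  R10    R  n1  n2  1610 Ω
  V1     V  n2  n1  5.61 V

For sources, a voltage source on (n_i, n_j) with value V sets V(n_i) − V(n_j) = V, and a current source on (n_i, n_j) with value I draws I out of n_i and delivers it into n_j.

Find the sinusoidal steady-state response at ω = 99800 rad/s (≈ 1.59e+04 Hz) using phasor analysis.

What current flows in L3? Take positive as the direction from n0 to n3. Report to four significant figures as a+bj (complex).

Element admittances at ω=99800 rad/s:
  Y(L1) = 0.000-0.006725j S between n0,n3
  Y(R1) = 0.003125+0.000j S between n0,n1
  Y(L2) = 0.000-0.0004960j S between n1,n3
  Y(L3) = 0.000-0.07828j S between n3,n0
  I1: injects 0.0765 A into n1 (from n0)
  Y(R2) = 0.0009709+0.000j S between n2,n4
  Y(R3) = 0.01425+0.000j S between n3,n2
  Y(R4) = 0.02222+0.000j S between n2,n0
  Y(R5) = 0.01912+0.000j S between n4,n3
  Y(R6) = 0.0004717+0.000j S between n1,n3
  Y(R7) = 0.007299+0.000j S between n1,n0
  Y(C1) = 0.000+0.01707j S between n0,n3
  Y(C2) = 0.000+0.01936j S between n0,n4
  Y(R8) = 0.09901+0.000j S between n4,n2
  I2: injects 0.00269 A into n3 (from n4)
  Y(L4) = 0.000-0.01374j S between n4,n1
  I3: injects 0.0333 A into n2 (from n1)
  Y(C3) = 0.000+0.08174j S between n2,n0
  Y(R9) = 0.01203+0.000j S between n0,n1
  Y(R10) = 0.0006211+0.000j S between n1,n2
  V1: constraint V(n2)−V(n1) = 5.61
Assemble and solve the 5×5 MNA system:
  V(n1)=-4.470-1.530j  V(n2)=1.140-1.530j  V(n3)=0.5975+0.1674j  V(n4)=0.8167-0.7804j
  i(V1)=-0.1606+0.04001j

-0.01310+0.04677j A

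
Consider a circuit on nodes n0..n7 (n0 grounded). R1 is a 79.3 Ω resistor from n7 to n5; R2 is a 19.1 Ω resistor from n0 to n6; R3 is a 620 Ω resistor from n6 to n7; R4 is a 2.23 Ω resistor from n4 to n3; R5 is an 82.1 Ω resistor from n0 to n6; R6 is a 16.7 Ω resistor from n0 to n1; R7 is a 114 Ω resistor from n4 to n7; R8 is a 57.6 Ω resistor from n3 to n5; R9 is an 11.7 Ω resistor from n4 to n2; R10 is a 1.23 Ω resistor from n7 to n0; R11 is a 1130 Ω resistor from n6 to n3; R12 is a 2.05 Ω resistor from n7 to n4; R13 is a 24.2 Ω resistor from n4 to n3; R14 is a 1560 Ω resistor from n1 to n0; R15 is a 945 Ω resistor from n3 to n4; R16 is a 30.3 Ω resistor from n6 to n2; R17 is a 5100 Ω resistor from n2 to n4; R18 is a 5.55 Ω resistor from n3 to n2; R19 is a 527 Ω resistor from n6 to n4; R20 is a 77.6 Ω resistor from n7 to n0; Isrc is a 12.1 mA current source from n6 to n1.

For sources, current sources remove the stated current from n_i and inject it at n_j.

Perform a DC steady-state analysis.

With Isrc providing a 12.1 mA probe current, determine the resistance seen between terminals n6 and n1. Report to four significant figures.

R_eq = 27.10 Ω

Element admittances at DC:
  Y(R1) = 0.01261 S between n7,n5
  Y(R2) = 0.05236 S between n0,n6
  Y(R3) = 0.001613 S between n6,n7
  Y(R4) = 0.4484 S between n4,n3
  Y(R5) = 0.01218 S between n0,n6
  Y(R6) = 0.05988 S between n0,n1
  Y(R7) = 0.008772 S between n4,n7
  Y(R8) = 0.01736 S between n3,n5
  Y(R9) = 0.08547 S between n4,n2
  Y(R10) = 0.8130 S between n7,n0
  Y(R11) = 0.0008850 S between n6,n3
  Y(R12) = 0.4878 S between n7,n4
  Y(R13) = 0.04132 S between n4,n3
  Y(R14) = 0.0006410 S between n1,n0
  Y(R15) = 0.001058 S between n3,n4
  Y(R16) = 0.03300 S between n6,n2
  Y(R17) = 0.0001961 S between n2,n4
  Y(R18) = 0.1802 S between n3,n2
  Y(R19) = 0.001898 S between n6,n4
  Y(R20) = 0.01289 S between n7,n0
  Isrc: injects 0.0121 A into n1 (from n6)
Assemble and solve the 7×7 MNA system:
  V(n1)=0.1999  V(n2)=-0.02714  V(n3)=-0.01597  V(n4)=-0.01183  V(n5)=-0.01121  V(n6)=-0.1279  V(n7)=-0.004655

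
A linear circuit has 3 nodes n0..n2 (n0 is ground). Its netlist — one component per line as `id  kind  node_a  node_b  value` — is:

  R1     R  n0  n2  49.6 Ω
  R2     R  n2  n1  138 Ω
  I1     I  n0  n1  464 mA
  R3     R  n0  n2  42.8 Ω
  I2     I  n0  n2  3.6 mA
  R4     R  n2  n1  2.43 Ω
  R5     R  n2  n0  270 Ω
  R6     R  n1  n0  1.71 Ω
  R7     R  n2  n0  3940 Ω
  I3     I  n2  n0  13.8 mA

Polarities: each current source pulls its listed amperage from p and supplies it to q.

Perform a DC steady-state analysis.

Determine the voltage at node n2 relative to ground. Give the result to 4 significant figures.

Apply KCL at each of the 2 non-ground nodes and solve the resulting linear system.
Node n1: branches {R2, I1, R4, R6} → V_1 = 0.7249
Node n2: branches {R1, R2, R3, I2, R4, R5, R7, I3} → V_2 = 0.6292

0.6292 V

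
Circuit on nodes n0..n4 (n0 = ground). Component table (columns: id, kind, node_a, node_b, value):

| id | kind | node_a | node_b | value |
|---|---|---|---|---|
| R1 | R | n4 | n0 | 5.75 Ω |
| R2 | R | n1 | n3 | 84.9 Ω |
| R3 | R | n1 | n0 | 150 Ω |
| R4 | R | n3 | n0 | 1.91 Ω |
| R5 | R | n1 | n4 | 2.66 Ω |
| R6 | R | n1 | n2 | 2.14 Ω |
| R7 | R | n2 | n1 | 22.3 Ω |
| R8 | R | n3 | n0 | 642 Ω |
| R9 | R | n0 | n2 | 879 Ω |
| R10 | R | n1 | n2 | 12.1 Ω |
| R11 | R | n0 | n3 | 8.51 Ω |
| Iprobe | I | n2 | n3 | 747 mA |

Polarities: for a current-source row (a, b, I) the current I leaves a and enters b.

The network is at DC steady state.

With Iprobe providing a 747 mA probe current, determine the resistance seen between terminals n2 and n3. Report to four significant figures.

Element admittances at DC:
  Y(R1) = 0.1739 S between n4,n0
  Y(R2) = 0.01178 S between n1,n3
  Y(R3) = 0.006667 S between n1,n0
  Y(R4) = 0.5236 S between n3,n0
  Y(R5) = 0.3759 S between n1,n4
  Y(R6) = 0.4673 S between n1,n2
  Y(R7) = 0.04484 S between n2,n1
  Y(R8) = 0.001558 S between n3,n0
  Y(R9) = 0.001138 S between n0,n2
  Y(R10) = 0.08264 S between n1,n2
  Y(R11) = 0.1175 S between n0,n3
  Iprobe: injects 0.747 A into n3 (from n2)
Assemble and solve the 4×4 MNA system:
  V(n1)=-5.295  V(n2)=-6.538  V(n3)=1.046  V(n4)=-3.620

R_eq = 10.15 Ω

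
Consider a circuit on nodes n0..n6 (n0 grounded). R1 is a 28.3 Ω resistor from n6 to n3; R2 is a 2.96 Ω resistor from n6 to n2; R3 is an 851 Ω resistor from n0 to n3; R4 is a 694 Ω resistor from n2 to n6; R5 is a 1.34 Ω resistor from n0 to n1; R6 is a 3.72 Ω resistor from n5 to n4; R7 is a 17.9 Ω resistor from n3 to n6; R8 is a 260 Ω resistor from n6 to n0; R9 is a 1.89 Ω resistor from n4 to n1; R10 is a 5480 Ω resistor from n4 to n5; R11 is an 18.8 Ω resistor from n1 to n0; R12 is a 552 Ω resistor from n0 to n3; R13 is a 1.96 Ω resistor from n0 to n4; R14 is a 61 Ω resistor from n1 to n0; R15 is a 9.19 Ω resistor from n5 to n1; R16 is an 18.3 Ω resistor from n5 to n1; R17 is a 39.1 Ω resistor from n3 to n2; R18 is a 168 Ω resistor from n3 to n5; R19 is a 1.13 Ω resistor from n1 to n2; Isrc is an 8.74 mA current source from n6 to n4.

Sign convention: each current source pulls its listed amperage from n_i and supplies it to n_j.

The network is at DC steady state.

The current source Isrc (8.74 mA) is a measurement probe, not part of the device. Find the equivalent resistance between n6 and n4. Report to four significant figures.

Element admittances at DC:
  Y(R1) = 0.03534 S between n6,n3
  Y(R2) = 0.3378 S between n6,n2
  Y(R3) = 0.001175 S between n0,n3
  Y(R4) = 0.001441 S between n2,n6
  Y(R5) = 0.7463 S between n0,n1
  Y(R6) = 0.2688 S between n5,n4
  Y(R7) = 0.05587 S between n3,n6
  Y(R8) = 0.003846 S between n6,n0
  Y(R9) = 0.5291 S between n4,n1
  Y(R10) = 0.0001825 S between n4,n5
  Y(R11) = 0.05319 S between n1,n0
  Y(R12) = 0.001812 S between n0,n3
  Y(R13) = 0.5102 S between n0,n4
  Y(R14) = 0.01639 S between n1,n0
  Y(R15) = 0.1088 S between n5,n1
  Y(R16) = 0.05464 S between n5,n1
  Y(R17) = 0.02558 S between n3,n2
  Y(R18) = 0.005952 S between n3,n5
  Y(R19) = 0.8850 S between n1,n2
  Isrc: injects 0.00874 A into n4 (from n6)
Assemble and solve the 6×6 MNA system:
  V(n1)=-0.003309  V(n2)=-0.01273  V(n3)=-0.02868  V(n4)=0.005731  V(n5)=0.001894  V(n6)=-0.03609

R_eq = 4.785 Ω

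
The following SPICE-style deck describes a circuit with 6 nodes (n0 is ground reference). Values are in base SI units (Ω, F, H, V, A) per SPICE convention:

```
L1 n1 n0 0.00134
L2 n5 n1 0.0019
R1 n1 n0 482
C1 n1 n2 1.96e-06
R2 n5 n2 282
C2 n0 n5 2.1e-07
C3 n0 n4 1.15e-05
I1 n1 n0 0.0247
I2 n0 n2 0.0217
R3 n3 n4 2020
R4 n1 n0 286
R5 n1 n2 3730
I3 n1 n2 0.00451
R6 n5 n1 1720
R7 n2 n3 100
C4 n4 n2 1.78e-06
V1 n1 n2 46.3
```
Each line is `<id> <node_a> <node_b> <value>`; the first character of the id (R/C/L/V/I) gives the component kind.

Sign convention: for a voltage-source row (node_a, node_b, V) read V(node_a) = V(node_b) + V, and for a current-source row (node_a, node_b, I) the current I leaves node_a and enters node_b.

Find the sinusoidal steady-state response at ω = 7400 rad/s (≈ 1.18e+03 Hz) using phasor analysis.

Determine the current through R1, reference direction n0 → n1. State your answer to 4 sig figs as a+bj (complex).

Element admittances at ω=7400 rad/s:
  Y(L1) = 0.000-0.1008j S between n1,n0
  Y(L2) = 0.000-0.07112j S between n5,n1
  Y(R1) = 0.002075+0.000j S between n1,n0
  Y(C1) = 0.000+0.01450j S between n1,n2
  Y(R2) = 0.003546+0.000j S between n5,n2
  Y(C2) = 0.000+0.001554j S between n0,n5
  Y(C3) = 0.000+0.08510j S between n0,n4
  I1: injects 0.0247 A into n0 (from n1)
  I2: injects 0.0217 A into n2 (from n0)
  Y(R3) = 0.0004950+0.000j S between n3,n4
  Y(R4) = 0.003497+0.000j S between n1,n0
  Y(R5) = 0.0002681+0.000j S between n1,n2
  I3: injects 0.00451 A into n2 (from n1)
  Y(R6) = 0.0005814+0.000j S between n5,n1
  Y(R7) = 0.01000+0.000j S between n2,n3
  Y(C4) = 0.000+0.01317j S between n4,n2
  V1: constraint V(n1)−V(n2) = 46.3
Assemble and solve the 6×6 MNA system:
  V(n1)=-5.980+0.5141j  V(n2)=-52.28+0.5141j  V(n3)=-50.14+0.5034j  V(n4)=-7.006+0.2862j  V(n5)=-6.252-1.818j
  i(V1)=-0.2262-1.260j

0.01241-0.001067j A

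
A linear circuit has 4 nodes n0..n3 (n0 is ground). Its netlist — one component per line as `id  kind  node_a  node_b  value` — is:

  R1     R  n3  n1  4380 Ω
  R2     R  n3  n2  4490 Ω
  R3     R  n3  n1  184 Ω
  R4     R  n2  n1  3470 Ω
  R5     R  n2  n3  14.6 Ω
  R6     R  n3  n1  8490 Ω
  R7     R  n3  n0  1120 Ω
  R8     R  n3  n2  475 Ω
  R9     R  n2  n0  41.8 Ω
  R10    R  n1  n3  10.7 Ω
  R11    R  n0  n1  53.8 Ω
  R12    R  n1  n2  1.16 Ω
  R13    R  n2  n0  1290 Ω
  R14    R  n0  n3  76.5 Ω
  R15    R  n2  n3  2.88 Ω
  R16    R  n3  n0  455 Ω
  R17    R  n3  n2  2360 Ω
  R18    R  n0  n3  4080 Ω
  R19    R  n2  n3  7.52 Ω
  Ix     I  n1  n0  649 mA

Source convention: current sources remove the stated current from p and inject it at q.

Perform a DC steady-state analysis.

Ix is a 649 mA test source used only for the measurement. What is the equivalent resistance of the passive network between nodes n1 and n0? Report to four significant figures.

R_eq = 17.30 Ω

Apply KCL at each of the 3 non-ground nodes and solve the resulting linear system.
Node n1: branches {R1, R3, R4, R6, R10, R11, R12, Ix} → V_1 = -11.23
Node n2: branches {R2, R4, R5, R8, R9, R12, R13, R15, R17, R19} → V_2 = -10.79
Node n3: branches {R1, R2, R3, R5, R6, R7, R8, R10, R14, R15, R16, R17, R18, R19} → V_3 = -10.59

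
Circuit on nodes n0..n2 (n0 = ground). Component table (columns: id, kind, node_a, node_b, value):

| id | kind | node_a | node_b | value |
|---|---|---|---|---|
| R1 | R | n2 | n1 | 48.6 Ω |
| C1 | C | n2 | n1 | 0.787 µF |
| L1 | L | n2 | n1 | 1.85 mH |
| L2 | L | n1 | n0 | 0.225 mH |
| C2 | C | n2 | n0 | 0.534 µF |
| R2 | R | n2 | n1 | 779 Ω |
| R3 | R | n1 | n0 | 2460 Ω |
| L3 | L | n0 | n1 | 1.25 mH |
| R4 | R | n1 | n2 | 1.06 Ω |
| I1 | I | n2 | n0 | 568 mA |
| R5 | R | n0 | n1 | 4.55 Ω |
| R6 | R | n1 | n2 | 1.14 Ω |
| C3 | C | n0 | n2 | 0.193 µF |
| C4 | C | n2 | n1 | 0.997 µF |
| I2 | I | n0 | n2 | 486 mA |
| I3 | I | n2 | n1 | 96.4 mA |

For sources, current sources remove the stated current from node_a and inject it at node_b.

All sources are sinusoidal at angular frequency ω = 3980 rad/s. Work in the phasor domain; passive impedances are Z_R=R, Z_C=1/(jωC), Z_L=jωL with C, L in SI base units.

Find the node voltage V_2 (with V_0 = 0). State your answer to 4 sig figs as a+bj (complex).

-0.1068-0.06722j V

MNA unknowns: 2 node voltages V₁..V_2
R1: Y=0.02058+0.000j on G[2,1]
C1: Y=0.000+0.003132j on G[2,1]
L1: Y=0.000-0.1358j on G[2,1]
L2: Y=0.000-1.117j on G[1,0]
C2: Y=0.000+0.002125j on G[2,0]
R2: Y=0.001284+0.000j on G[2,1]
R3: Y=0.0004065+0.000j on G[1,0]
L3: Y=0.000-0.2010j on G[0,1]
R4: Y=0.9434+0.000j on G[1,2]
I1: z[2]−=0.568, z[0]+=0.568
R5: Y=0.2198+0.000j on G[0,1]
R6: Y=0.8772+0.000j on G[1,2]
C3: Y=0.000+0.0007681j on G[0,2]
C4: Y=0.000+0.003968j on G[2,1]
I2: z[0]−=0.486, z[2]+=0.486
I3: z[2]−=0.0964, z[1]+=0.0964
solve → V1=-0.01037-0.06064j, V2=-0.1068-0.06722j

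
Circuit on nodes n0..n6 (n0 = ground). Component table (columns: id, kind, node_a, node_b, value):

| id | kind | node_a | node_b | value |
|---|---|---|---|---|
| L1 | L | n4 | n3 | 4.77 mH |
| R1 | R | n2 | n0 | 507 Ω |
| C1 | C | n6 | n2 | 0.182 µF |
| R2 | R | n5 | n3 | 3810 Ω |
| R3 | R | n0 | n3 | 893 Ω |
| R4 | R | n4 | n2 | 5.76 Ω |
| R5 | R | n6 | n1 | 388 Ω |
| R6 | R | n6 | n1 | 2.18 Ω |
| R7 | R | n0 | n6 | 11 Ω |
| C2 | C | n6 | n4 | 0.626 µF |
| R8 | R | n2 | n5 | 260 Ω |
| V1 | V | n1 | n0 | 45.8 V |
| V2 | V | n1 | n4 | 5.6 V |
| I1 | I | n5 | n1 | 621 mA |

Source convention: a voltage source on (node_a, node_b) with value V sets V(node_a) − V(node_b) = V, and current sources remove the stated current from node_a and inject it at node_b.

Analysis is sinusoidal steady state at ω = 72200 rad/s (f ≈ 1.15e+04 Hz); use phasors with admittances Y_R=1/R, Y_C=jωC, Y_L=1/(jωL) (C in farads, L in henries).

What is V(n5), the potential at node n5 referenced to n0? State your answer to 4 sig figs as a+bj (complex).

-115.2-1.445j V

Apply KCL at each of the 6 non-ground nodes and solve the resulting linear system.
Node n1: branches {R5, R6, V1, V2, I1} → V_1 = 45.80+0.000j
Node n2: branches {R1, C1, R4, R8} → V_2 = 36.43+0.1040j
Node n3: branches {L1, R2, R3} → V_3 = 28.84-24.14j
Node n4: branches {L1, R4, C2, V2} → V_4 = 40.20+0.000j
Node n5: branches {R2, R8, I1} → V_5 = -115.2-1.445j
Node n6: branches {C1, R5, R6, R7, C2} → V_6 = 38.27+0.1141j
Source currents: i(V1)=-3.583+0.01645j, i(V2)=0.7304+0.03620j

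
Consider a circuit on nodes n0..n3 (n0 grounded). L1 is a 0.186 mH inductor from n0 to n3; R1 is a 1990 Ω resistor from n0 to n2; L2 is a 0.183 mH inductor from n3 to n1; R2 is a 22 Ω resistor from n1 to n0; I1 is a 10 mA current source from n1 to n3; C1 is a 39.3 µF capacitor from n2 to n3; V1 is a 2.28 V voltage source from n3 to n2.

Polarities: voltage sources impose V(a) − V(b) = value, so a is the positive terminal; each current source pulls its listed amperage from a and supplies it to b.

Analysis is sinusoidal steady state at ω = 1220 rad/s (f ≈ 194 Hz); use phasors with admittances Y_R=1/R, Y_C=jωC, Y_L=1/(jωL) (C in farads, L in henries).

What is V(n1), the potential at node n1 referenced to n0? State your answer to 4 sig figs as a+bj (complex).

-4.032e-05-0.001972j V

Element admittances at ω=1220 rad/s:
  Y(L1) = 0.000-4.407j S between n0,n3
  Y(R1) = 0.0005025+0.000j S between n0,n2
  Y(L2) = 0.000-4.479j S between n3,n1
  Y(R2) = 0.04545+0.000j S between n1,n0
  I1: injects 0.01 A into n3 (from n1)
  Y(C1) = 0.000+0.04795j S between n2,n3
  V1: constraint V(n3)−V(n2) = 2.28
Assemble and solve the 4×4 MNA system:
  V(n1)=-4.032e-05-0.001972j  V(n2)=-2.280+0.0002604j  V(n3)=-2.031e-05+0.0002604j
  i(V1)=-0.001146-0.1093j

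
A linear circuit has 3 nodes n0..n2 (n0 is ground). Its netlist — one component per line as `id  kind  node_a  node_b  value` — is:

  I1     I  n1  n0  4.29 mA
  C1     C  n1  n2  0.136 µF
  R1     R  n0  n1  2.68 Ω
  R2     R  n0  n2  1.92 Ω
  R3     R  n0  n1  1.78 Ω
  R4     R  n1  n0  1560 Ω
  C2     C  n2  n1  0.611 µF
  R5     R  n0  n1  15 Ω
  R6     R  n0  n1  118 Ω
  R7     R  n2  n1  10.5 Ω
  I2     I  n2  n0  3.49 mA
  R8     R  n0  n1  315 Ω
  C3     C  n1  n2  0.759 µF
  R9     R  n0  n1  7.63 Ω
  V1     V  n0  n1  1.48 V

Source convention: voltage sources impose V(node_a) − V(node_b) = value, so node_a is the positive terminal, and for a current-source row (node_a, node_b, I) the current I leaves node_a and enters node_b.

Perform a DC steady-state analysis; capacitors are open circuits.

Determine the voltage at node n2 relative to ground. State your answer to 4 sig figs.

MNA unknowns: 2 node voltages V₁..V_2 plus 1 source current (V1)
I1: z[1]−=0.00429, z[0]+=0.00429
C1: Y=0.000 on G[1,2]
R1: Y=0.3731 on G[0,1]
R2: Y=0.5208 on G[0,2]
R3: Y=0.5618 on G[0,1]
R4: Y=0.0006410 on G[1,0]
C2: Y=0.000 on G[2,1]
R5: Y=0.06667 on G[0,1]
R6: Y=0.008475 on G[0,1]
R7: Y=0.09524 on G[2,1]
I2: z[2]−=0.00349, z[0]+=0.00349
R8: Y=0.003175 on G[0,1]
C3: Y=0.000 on G[1,2]
R9: Y=0.1311 on G[0,1]
V1: row V0−V1=1.48, i_V1 at 0,1
solve → V1=-1.480, V2=-0.2345
aux → i_V1=-1.809

-0.2345 V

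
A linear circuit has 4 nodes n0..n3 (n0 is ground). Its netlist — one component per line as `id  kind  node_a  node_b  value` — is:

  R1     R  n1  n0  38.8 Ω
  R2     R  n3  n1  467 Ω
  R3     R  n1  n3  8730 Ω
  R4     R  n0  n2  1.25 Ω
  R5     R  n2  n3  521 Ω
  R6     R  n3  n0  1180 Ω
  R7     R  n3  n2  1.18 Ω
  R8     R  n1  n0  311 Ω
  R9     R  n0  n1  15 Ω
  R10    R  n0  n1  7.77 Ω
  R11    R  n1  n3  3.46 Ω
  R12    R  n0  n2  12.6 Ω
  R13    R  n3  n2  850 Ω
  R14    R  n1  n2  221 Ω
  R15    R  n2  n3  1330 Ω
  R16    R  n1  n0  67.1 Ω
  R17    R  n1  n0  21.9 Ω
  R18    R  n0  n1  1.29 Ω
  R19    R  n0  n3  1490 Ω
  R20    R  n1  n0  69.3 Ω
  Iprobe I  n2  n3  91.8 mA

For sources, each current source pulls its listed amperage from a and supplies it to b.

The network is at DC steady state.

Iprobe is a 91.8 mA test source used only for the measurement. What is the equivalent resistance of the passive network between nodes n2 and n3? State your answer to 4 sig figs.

Element admittances at DC:
  Y(R1) = 0.02577 S between n1,n0
  Y(R2) = 0.002141 S between n3,n1
  Y(R3) = 0.0001145 S between n1,n3
  Y(R4) = 0.8000 S between n0,n2
  Y(R5) = 0.001919 S between n2,n3
  Y(R6) = 0.0008475 S between n3,n0
  Y(R7) = 0.8475 S between n3,n2
  Y(R8) = 0.003215 S between n1,n0
  Y(R9) = 0.06667 S between n0,n1
  Y(R10) = 0.1287 S between n0,n1
  Y(R11) = 0.2890 S between n1,n3
  Y(R12) = 0.07937 S between n0,n2
  Y(R13) = 0.001176 S between n3,n2
  Y(R14) = 0.004525 S between n1,n2
  Y(R15) = 0.0007519 S between n2,n3
  Y(R16) = 0.01490 S between n1,n0
  Y(R17) = 0.04566 S between n1,n0
  Y(R18) = 0.7752 S between n0,n1
  Y(R19) = 0.0006711 S between n0,n3
  Y(R20) = 0.01443 S between n1,n0
  Iprobe: injects 0.0918 A into n3 (from n2)
Assemble and solve the 3×3 MNA system:
  V(n1)=0.01490  V(n2)=-0.01833  V(n3)=0.07039

R_eq = 0.9665 Ω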